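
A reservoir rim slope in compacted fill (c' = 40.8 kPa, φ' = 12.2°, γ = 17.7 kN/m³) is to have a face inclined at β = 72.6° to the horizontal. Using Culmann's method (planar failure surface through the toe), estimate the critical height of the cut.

Culmann's analysis gives the critical failure plane at α_cr = (β + φ')/2 = (72.6 + 12.2)/2 = 42.4°, and the critical height
H_c = (4c'/γ) · sinβ cosφ' / [1 − cos(β − φ')]
    = (4·40.8/17.7) · sin72.6°·cos12.2° / [1 − cos(60.4°)]
    = 9.220 · 0.9542·0.9774 / [1 − 0.4939]
    = 9.220 · 0.9327 / 0.5061
    = 16.99 m

H_c = 16.99 m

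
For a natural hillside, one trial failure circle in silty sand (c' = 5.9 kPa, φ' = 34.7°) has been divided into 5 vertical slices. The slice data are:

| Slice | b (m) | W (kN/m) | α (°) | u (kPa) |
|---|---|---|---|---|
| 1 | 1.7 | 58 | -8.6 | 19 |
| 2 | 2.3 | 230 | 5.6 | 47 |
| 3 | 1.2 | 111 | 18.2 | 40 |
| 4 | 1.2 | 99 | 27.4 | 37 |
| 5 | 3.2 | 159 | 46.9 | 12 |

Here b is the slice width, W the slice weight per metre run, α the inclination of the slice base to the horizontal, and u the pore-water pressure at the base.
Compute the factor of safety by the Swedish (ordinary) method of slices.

Ordinary method of slices: FS = Σ[c'·Δl_i + (W_i cosα_i − u_i·Δl_i)·tanφ'] / Σ W_i sinα_i, with Δl_i = b_i / cosα_i.
Slice 1: Δl = 1.7/cos(-8.6°) = 1.719 m; N'_1 = 58·cos(-8.6°) − 19·1.719 = 24.7; c'Δl = 10.14; W sinα = -8.7
Slice 2: Δl = 2.3/cos5.6° = 2.311 m; N'_2 = 230·cos5.6° − 47·2.311 = 120.3; c'Δl = 13.64; W sinα = 22.4
Slice 3: Δl = 1.2/cos18.2° = 1.263 m; N'_3 = 111·cos18.2° − 40·1.263 = 54.9; c'Δl = 7.45; W sinα = 34.7
Slice 4: Δl = 1.2/cos27.4° = 1.352 m; N'_4 = 99·cos27.4° − 37·1.352 = 37.9; c'Δl = 7.97; W sinα = 45.6
Slice 5: Δl = 3.2/cos46.9° = 4.683 m; N'_5 = 159·cos46.9° − 12·4.683 = 52.4; c'Δl = 27.63; W sinα = 116.1
Σc'Δl = 66.8 kN/m; ΣN' = 290.2 kN/m; ΣW sinα = 210.1 kN/m
Resisting = 66.8 + 290.2·tan34.7° = 66.8 + 200.9 = 267.8 kN/m
FS = 267.8 / 210.1 = 1.275

FS = 1.27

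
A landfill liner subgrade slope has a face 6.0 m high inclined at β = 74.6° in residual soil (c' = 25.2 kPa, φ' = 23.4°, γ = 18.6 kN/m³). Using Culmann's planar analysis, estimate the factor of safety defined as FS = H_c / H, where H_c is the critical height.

H_c = (4c'/γ) · sinβ cosφ' / [1 − cos(β − φ')]
    = (4·25.2/18.6) · sin74.6°·cos23.4° / [1 − cos51.2°]
    = 5.419 · 0.8848 / 0.3734 = 12.84 m
FS = H_c / H = 12.84 / 6.0 = 2.140

FS = 2.14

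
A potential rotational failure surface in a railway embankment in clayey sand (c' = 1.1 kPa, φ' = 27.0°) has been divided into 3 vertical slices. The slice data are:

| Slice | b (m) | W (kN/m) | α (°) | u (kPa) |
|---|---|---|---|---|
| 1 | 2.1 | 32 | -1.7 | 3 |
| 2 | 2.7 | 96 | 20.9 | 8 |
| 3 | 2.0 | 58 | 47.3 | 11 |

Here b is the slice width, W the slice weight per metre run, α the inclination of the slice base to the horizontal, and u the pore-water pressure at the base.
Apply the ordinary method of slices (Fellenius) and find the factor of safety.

FS = 0.78

Ordinary method of slices: FS = Σ[c'·Δl_i + (W_i cosα_i − u_i·Δl_i)·tanφ'] / Σ W_i sinα_i, with Δl_i = b_i / cosα_i.
Slice 1: Δl = 2.1/cos(-1.7°) = 2.101 m; N'_1 = 32·cos(-1.7°) − 3·2.101 = 25.7; c'Δl = 2.31; W sinα = -0.9
Slice 2: Δl = 2.7/cos20.9° = 2.890 m; N'_2 = 96·cos20.9° − 8·2.890 = 66.6; c'Δl = 3.18; W sinα = 34.2
Slice 3: Δl = 2.0/cos47.3° = 2.949 m; N'_3 = 58·cos47.3° − 11·2.949 = 6.9; c'Δl = 3.24; W sinα = 42.6
Σc'Δl = 8.7 kN/m; ΣN' = 99.1 kN/m; ΣW sinα = 75.9 kN/m
Resisting = 8.7 + 99.1·tan27.0° = 8.7 + 50.5 = 59.2 kN/m
FS = 59.2 / 75.9 = 0.780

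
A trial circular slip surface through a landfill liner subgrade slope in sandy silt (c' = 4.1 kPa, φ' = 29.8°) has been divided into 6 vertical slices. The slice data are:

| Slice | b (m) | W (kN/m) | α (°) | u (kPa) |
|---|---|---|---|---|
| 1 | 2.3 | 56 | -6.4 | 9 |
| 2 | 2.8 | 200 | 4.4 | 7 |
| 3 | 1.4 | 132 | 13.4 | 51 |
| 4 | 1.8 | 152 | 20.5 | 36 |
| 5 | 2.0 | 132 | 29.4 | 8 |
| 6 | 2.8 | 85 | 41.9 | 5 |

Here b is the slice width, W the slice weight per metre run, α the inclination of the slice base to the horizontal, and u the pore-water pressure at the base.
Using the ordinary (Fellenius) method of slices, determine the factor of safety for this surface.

FS = 1.57

Ordinary method of slices: FS = Σ[c'·Δl_i + (W_i cosα_i − u_i·Δl_i)·tanφ'] / Σ W_i sinα_i, with Δl_i = b_i / cosα_i.
Slice 1: Δl = 2.3/cos(-6.4°) = 2.314 m; N'_1 = 56·cos(-6.4°) − 9·2.314 = 34.8; c'Δl = 9.49; W sinα = -6.2
Slice 2: Δl = 2.8/cos4.4° = 2.808 m; N'_2 = 200·cos4.4° − 7·2.808 = 179.8; c'Δl = 11.51; W sinα = 15.3
Slice 3: Δl = 1.4/cos13.4° = 1.439 m; N'_3 = 132·cos13.4° − 51·1.439 = 55.0; c'Δl = 5.90; W sinα = 30.6
Slice 4: Δl = 1.8/cos20.5° = 1.922 m; N'_4 = 152·cos20.5° − 36·1.922 = 73.2; c'Δl = 7.88; W sinα = 53.2
Slice 5: Δl = 2.0/cos29.4° = 2.296 m; N'_5 = 132·cos29.4° − 8·2.296 = 96.6; c'Δl = 9.41; W sinα = 64.8
Slice 6: Δl = 2.8/cos41.9° = 3.762 m; N'_6 = 85·cos41.9° − 5·3.762 = 44.5; c'Δl = 15.42; W sinα = 56.8
Σc'Δl = 59.6 kN/m; ΣN' = 483.9 kN/m; ΣW sinα = 214.5 kN/m
Resisting = 59.6 + 483.9·tan29.8° = 59.6 + 277.1 = 336.7 kN/m
FS = 336.7 / 214.5 = 1.570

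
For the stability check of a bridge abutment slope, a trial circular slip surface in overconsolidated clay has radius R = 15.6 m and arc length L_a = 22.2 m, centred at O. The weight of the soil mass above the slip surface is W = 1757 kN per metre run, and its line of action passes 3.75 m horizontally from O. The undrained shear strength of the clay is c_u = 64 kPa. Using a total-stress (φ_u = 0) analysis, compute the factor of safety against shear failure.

FS = 3.36

Taking moments about the centre O, the resisting moment is provided by the undrained shear strength acting along the arc:
M_R = c_u·L_a·R = 64·22.20·15.6 = 22164.5 kN·m/m
M_D = W·d = 1757·3.75 = 6588.8 kN·m/m
FS = M_R / M_D = 22164.5 / 6588.8 = 3.364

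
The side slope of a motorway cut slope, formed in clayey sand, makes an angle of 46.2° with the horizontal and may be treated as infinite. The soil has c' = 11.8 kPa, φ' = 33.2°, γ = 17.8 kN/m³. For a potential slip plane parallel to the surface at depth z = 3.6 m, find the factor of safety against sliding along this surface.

For an infinite slope with a slip plane parallel to the surface (no pore pressure): FS = [c' + γz cos²β tanφ'] / [γz sinβ cosβ].
γz = 17.8·3.6 = 64.08 kN/m²
Numerator = 11.8 + 64.08·cos²46.2°·tan33.2° = 11.8 + 64.08·0.4791·0.6544 = 31.888 kPa
Denominator = 64.08·sin46.2°·cos46.2° = 64.08·0.7218·0.6921 = 32.012 kPa
FS = 31.888 / 32.012 = 0.996

FS = 1.00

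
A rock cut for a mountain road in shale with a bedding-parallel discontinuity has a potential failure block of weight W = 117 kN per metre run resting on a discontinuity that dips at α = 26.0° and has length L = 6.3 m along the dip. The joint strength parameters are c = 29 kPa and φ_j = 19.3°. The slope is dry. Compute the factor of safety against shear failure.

FS = 4.28

Resolving the block weight along and normal to the plane and applying the Mohr–Coulomb strength on the joint:
N' = W cosα = 117·cos26.0° = 105.2 kN/m
Driving force T = W sinα = 117·sin26.0° = 51.3 kN/m
Resisting force R = c·L + N'·tanφ_j = 29·6.3 + 105.2·tan19.3° = 182.7 + 36.8 = 219.5 kN/m
FS = R / T = 219.5 / 51.3 = 4.280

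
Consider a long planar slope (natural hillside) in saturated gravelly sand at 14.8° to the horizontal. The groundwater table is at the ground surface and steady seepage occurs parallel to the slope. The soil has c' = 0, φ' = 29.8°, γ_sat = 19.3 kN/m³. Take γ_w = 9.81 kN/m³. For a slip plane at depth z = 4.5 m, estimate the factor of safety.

FS = 1.07

With seepage parallel to the slope and the water table at the surface, the effective normal stress on the slip plane uses the buoyant unit weight γ' = γ_sat − γ_w while the driving shear stress uses γ_sat:
FS = [c' + γ' z cos²β tanφ'] / [γ_sat z sinβ cosβ]
(For c' = 0 this reduces to FS = (γ'/γ_sat)·tanφ'/tanβ.)
γ' = 19.3 − 9.81 = 9.49 kN/m³
Numerator = 0.0 + 9.49·4.5·cos²14.8°·tan29.8° = 0.0 + 9.49·4.5·0.9347·0.5727 = 22.861 kPa
Denominator = 19.3·4.5·sin14.8°·cos14.8° = 19.3·4.5·0.2554·0.9668 = 21.449 kPa
FS = 22.861 / 21.449 = 1.066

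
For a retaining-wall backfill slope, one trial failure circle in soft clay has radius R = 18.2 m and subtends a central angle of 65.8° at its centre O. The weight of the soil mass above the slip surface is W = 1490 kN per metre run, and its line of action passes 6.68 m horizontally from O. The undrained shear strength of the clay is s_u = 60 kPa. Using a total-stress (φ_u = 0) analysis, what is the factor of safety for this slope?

Taking moments about the centre O, the resisting moment is provided by the undrained shear strength acting along the arc:
Arc length L_a = R·θ = 18.2·(65.8°·π/180) = 18.2·1.1484 = 20.90 m
M_R = s_u·L_a·R = 60·20.90·18.2 = 22824.3 kN·m/m
M_D = W·d = 1490·6.68 = 9953.2 kN·m/m
FS = M_R / M_D = 22824.3 / 9953.2 = 2.293

FS = 2.29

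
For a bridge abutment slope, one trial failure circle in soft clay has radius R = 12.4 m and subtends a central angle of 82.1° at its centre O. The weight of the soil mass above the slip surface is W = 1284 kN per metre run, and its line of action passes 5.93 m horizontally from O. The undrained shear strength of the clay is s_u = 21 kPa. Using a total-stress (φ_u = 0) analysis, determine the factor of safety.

Taking moments about the centre O, the resisting moment is provided by the undrained shear strength acting along the arc:
Arc length L_a = R·θ = 12.4·(82.1°·π/180) = 12.4·1.4329 = 17.77 m
M_R = s_u·L_a·R = 21·17.77·12.4 = 4626.8 kN·m/m
M_D = W·d = 1284·5.93 = 7614.1 kN·m/m
FS = M_R / M_D = 4626.8 / 7614.1 = 0.608

FS = 0.61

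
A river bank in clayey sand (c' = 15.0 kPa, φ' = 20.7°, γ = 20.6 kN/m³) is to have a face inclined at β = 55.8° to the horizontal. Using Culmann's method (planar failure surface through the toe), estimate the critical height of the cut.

H_c = 12.39 m

Culmann's analysis gives the critical failure plane at α_cr = (β + φ')/2 = (55.8 + 20.7)/2 = 38.2°, and the critical height
H_c = (4c'/γ) · sinβ cosφ' / [1 − cos(β − φ')]
    = (4·15.0/20.6) · sin55.8°·cos20.7° / [1 − cos(35.1°)]
    = 2.913 · 0.8271·0.9354 / [1 − 0.8181]
    = 2.913 · 0.7737 / 0.1819
    = 12.39 m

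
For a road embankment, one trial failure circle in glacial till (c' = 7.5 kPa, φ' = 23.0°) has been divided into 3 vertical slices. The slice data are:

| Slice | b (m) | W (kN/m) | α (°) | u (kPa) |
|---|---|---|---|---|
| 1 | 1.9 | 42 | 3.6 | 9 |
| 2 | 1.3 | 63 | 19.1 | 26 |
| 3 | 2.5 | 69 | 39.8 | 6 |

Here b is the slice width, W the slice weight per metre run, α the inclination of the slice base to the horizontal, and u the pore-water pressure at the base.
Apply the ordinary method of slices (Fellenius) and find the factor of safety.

Ordinary method of slices: FS = Σ[c'·Δl_i + (W_i cosα_i − u_i·Δl_i)·tanφ'] / Σ W_i sinα_i, with Δl_i = b_i / cosα_i.
Slice 1: Δl = 1.9/cos3.6° = 1.904 m; N'_1 = 42·cos3.6° − 9·1.904 = 24.8; c'Δl = 14.28; W sinα = 2.6
Slice 2: Δl = 1.3/cos19.1° = 1.376 m; N'_2 = 63·cos19.1° − 26·1.376 = 23.8; c'Δl = 10.32; W sinα = 20.6
Slice 3: Δl = 2.5/cos39.8° = 3.254 m; N'_3 = 69·cos39.8° − 6·3.254 = 33.5; c'Δl = 24.41; W sinα = 44.2
Σc'Δl = 49.0 kN/m; ΣN' = 82.0 kN/m; ΣW sinα = 67.4 kN/m
Resisting = 49.0 + 82.0·tan23.0° = 49.0 + 34.8 = 83.8 kN/m
FS = 83.8 / 67.4 = 1.243

FS = 1.24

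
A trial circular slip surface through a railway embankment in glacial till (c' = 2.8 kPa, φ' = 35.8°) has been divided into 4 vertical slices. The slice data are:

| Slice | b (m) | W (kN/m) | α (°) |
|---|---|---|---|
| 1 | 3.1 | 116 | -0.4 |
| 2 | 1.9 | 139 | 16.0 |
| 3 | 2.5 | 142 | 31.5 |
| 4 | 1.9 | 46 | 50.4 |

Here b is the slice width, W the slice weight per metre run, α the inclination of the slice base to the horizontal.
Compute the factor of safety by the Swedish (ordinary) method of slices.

FS = 2.17

Ordinary method of slices: FS = Σ[c'·Δl_i + (W_i cosα_i)·tanφ'] / Σ W_i sinα_i, with Δl_i = b_i / cosα_i.
Slice 1: Δl = 3.1/cos(-0.4°) = 3.100 m; N'_1 = 116·cos(-0.4°) = 116.0; c'Δl = 8.68; W sinα = -0.8
Slice 2: Δl = 1.9/cos16.0° = 1.977 m; N'_2 = 139·cos16.0° = 133.6; c'Δl = 5.53; W sinα = 38.3
Slice 3: Δl = 2.5/cos31.5° = 2.932 m; N'_3 = 142·cos31.5° = 121.1; c'Δl = 8.21; W sinα = 74.2
Slice 4: Δl = 1.9/cos50.4° = 2.981 m; N'_4 = 46·cos50.4° = 29.3; c'Δl = 8.35; W sinα = 35.4
Σc'Δl = 30.8 kN/m; ΣN' = 400.0 kN/m; ΣW sinα = 147.1 kN/m
Resisting = 30.8 + 400.0·tan35.8° = 30.8 + 288.5 = 319.3 kN/m
FS = 319.3 / 147.1 = 2.170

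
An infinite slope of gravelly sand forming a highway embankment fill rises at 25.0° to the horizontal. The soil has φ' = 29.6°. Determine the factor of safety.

For a dry cohesionless infinite slope the factor of safety is FS = tanφ' / tanβ.
FS = tan29.6° / tan25.0° = 0.5681 / 0.4663 = 1.218

FS = 1.22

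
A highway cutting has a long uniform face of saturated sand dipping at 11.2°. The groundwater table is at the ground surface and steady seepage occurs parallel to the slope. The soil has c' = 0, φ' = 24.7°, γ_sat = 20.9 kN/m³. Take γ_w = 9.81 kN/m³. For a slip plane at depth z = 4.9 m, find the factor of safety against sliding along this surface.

With seepage parallel to the slope and the water table at the surface, the effective normal stress on the slip plane uses the buoyant unit weight γ' = γ_sat − γ_w while the driving shear stress uses γ_sat:
FS = [c' + γ' z cos²β tanφ'] / [γ_sat z sinβ cosβ]
(For c' = 0 this reduces to FS = (γ'/γ_sat)·tanφ'/tanβ.)
γ' = 20.9 − 9.81 = 11.09 kN/m³
Numerator = 0.0 + 11.09·4.9·cos²11.2°·tan24.7° = 0.0 + 11.09·4.9·0.9623·0.4599 = 24.051 kPa
Denominator = 20.9·4.9·sin11.2°·cos11.2° = 20.9·4.9·0.1942·0.9810 = 19.513 kPa
FS = 24.051 / 19.513 = 1.233

FS = 1.23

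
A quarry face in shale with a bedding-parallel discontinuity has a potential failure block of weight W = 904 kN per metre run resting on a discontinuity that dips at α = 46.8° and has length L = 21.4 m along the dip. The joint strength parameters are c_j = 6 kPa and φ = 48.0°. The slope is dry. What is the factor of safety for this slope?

FS = 1.24

Resolving the block weight along and normal to the plane and applying the Mohr–Coulomb strength on the joint:
N' = W cosα = 904·cos46.8° = 618.8 kN/m
Driving force T = W sinα = 904·sin46.8° = 659.0 kN/m
Resisting force R = c_j·L + N'·tanφ = 6·21.4 + 618.8·tan48.0° = 128.4 + 687.3 = 815.7 kN/m
FS = R / T = 815.7 / 659.0 = 1.238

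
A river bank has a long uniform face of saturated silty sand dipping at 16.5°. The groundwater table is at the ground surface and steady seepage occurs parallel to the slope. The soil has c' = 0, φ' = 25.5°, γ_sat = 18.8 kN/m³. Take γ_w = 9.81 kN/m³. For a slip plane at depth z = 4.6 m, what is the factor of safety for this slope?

With seepage parallel to the slope and the water table at the surface, the effective normal stress on the slip plane uses the buoyant unit weight γ' = γ_sat − γ_w while the driving shear stress uses γ_sat:
FS = [c' + γ' z cos²β tanφ'] / [γ_sat z sinβ cosβ]
(For c' = 0 this reduces to FS = (γ'/γ_sat)·tanφ'/tanβ.)
γ' = 18.8 − 9.81 = 8.99 kN/m³
Numerator = 0.0 + 8.99·4.6·cos²16.5°·tan25.5° = 0.0 + 8.99·4.6·0.9193·0.4770 = 18.134 kPa
Denominator = 18.8·4.6·sin16.5°·cos16.5° = 18.8·4.6·0.2840·0.9588 = 23.550 kPa
FS = 18.134 / 23.550 = 0.770

FS = 0.77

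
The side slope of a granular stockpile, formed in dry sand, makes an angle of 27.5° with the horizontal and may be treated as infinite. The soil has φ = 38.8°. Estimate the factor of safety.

For a dry cohesionless infinite slope the factor of safety is FS = tanφ / tanβ.
FS = tan38.8° / tan27.5° = 0.8040 / 0.5206 = 1.545

FS = 1.54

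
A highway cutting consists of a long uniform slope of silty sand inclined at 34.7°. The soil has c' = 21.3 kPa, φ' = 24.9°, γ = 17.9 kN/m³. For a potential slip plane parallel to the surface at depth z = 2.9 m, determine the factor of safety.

FS = 1.55

For an infinite slope with a slip plane parallel to the surface (no pore pressure): FS = [c' + γz cos²β tanφ'] / [γz sinβ cosβ].
γz = 17.9·2.9 = 51.91 kN/m²
Numerator = 21.3 + 51.91·cos²34.7°·tan24.9° = 21.3 + 51.91·0.6759·0.4642 = 37.587 kPa
Denominator = 51.91·sin34.7°·cos34.7° = 51.91·0.5693·0.8221 = 24.295 kPa
FS = 37.587 / 24.295 = 1.547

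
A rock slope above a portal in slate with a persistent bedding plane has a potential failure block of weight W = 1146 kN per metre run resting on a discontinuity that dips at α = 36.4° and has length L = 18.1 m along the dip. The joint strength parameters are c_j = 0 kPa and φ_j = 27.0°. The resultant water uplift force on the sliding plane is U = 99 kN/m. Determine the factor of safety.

FS = 0.62

Resolving the block weight along and normal to the plane and applying the Mohr–Coulomb strength on the joint:
N' = W cosα − U = 1146·cos36.4° − 99 = 823.4 kN/m
Driving force T = W sinα = 1146·sin36.4° = 680.1 kN/m
Resisting force R = c_j·L + N'·tanφ_j = 0·18.1 + 823.4·tan27.0° = 0.0 + 419.5 = 419.5 kN/m
FS = R / T = 419.5 / 680.1 = 0.617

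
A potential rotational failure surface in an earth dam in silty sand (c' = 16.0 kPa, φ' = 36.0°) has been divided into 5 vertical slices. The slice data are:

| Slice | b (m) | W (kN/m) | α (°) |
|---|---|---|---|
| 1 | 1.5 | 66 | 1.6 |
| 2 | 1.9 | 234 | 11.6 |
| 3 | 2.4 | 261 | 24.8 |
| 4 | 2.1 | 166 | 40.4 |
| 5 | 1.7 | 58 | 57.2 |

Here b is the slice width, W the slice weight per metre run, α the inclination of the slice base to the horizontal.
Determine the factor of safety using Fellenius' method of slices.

Ordinary method of slices: FS = Σ[c'·Δl_i + (W_i cosα_i)·tanφ'] / Σ W_i sinα_i, with Δl_i = b_i / cosα_i.
Slice 1: Δl = 1.5/cos1.6° = 1.501 m; N'_1 = 66·cos1.6° = 66.0; c'Δl = 24.01; W sinα = 1.8
Slice 2: Δl = 1.9/cos11.6° = 1.940 m; N'_2 = 234·cos11.6° = 229.2; c'Δl = 31.03; W sinα = 47.1
Slice 3: Δl = 2.4/cos24.8° = 2.644 m; N'_3 = 261·cos24.8° = 236.9; c'Δl = 42.30; W sinα = 109.5
Slice 4: Δl = 2.1/cos40.4° = 2.758 m; N'_4 = 166·cos40.4° = 126.4; c'Δl = 44.12; W sinα = 107.6
Slice 5: Δl = 1.7/cos57.2° = 3.138 m; N'_5 = 58·cos57.2° = 31.4; c'Δl = 50.21; W sinα = 48.8
Σc'Δl = 191.7 kN/m; ΣN' = 690.0 kN/m; ΣW sinα = 314.7 kN/m
Resisting = 191.7 + 690.0·tan36.0° = 191.7 + 501.3 = 693.0 kN/m
FS = 693.0 / 314.7 = 2.202

FS = 2.20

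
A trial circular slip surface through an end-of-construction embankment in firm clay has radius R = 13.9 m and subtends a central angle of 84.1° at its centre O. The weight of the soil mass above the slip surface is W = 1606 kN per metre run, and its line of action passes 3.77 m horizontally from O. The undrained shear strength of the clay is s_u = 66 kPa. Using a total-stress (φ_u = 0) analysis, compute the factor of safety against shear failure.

Taking moments about the centre O, the resisting moment is provided by the undrained shear strength acting along the arc:
Arc length L_a = R·θ = 13.9·(84.1°·π/180) = 13.9·1.4678 = 20.40 m
M_R = s_u·L_a·R = 66·20.40·13.9 = 18717.5 kN·m/m
M_D = W·d = 1606·3.77 = 6054.6 kN·m/m
FS = M_R / M_D = 18717.5 / 6054.6 = 3.091

FS = 3.09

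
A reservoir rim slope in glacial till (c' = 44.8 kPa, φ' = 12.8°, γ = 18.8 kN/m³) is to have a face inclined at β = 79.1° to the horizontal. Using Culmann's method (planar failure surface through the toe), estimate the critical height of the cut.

Culmann's analysis gives the critical failure plane at α_cr = (β + φ')/2 = (79.1 + 12.8)/2 = 45.9°, and the critical height
H_c = (4c'/γ) · sinβ cosφ' / [1 − cos(β − φ')]
    = (4·44.8/18.8) · sin79.1°·cos12.8° / [1 − cos(66.3°)]
    = 9.532 · 0.9820·0.9751 / [1 − 0.4019]
    = 9.532 · 0.9576 / 0.5981
    = 15.26 m

H_c = 15.26 m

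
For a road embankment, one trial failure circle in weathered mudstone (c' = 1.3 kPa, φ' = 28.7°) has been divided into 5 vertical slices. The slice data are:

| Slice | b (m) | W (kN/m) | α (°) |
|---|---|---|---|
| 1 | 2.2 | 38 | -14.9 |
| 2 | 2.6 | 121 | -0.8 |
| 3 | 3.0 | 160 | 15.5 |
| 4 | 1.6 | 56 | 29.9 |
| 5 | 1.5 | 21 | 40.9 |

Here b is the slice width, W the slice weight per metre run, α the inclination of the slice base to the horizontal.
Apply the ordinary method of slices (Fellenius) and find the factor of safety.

Ordinary method of slices: FS = Σ[c'·Δl_i + (W_i cosα_i)·tanφ'] / Σ W_i sinα_i, with Δl_i = b_i / cosα_i.
Slice 1: Δl = 2.2/cos(-14.9°) = 2.277 m; N'_1 = 38·cos(-14.9°) = 36.7; c'Δl = 2.96; W sinα = -9.8
Slice 2: Δl = 2.6/cos(-0.8°) = 2.600 m; N'_2 = 121·cos(-0.8°) = 121.0; c'Δl = 3.38; W sinα = -1.7
Slice 3: Δl = 3.0/cos15.5° = 3.113 m; N'_3 = 160·cos15.5° = 154.2; c'Δl = 4.05; W sinα = 42.8
Slice 4: Δl = 1.6/cos29.9° = 1.846 m; N'_4 = 56·cos29.9° = 48.5; c'Δl = 2.40; W sinα = 27.9
Slice 5: Δl = 1.5/cos40.9° = 1.985 m; N'_5 = 21·cos40.9° = 15.9; c'Δl = 2.58; W sinα = 13.7
Σc'Δl = 15.4 kN/m; ΣN' = 376.3 kN/m; ΣW sinα = 73.0 kN/m
Resisting = 15.4 + 376.3·tan28.7° = 15.4 + 206.0 = 221.4 kN/m
FS = 221.4 / 73.0 = 3.034

FS = 3.03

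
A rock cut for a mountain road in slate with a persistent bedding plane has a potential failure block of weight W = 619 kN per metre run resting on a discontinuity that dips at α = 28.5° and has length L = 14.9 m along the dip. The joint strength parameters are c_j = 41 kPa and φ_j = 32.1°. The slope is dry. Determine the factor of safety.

FS = 3.22

Resolving the block weight along and normal to the plane and applying the Mohr–Coulomb strength on the joint:
N' = W cosα = 619·cos28.5° = 544.0 kN/m
Driving force T = W sinα = 619·sin28.5° = 295.4 kN/m
Resisting force R = c_j·L + N'·tanφ_j = 41·14.9 + 544.0·tan32.1° = 610.9 + 341.2 = 952.1 kN/m
FS = R / T = 952.1 / 295.4 = 3.224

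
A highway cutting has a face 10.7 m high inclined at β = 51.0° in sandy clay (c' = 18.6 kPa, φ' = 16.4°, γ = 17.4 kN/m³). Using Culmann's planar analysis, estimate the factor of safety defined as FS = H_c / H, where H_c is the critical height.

H_c = (4c'/γ) · sinβ cosφ' / [1 − cos(β − φ')]
    = (4·18.6/17.4) · sin51.0°·cos16.4° / [1 − cos34.6°]
    = 4.276 · 0.7455 / 0.1769 = 18.02 m
FS = H_c / H = 18.02 / 10.7 = 1.684

FS = 1.68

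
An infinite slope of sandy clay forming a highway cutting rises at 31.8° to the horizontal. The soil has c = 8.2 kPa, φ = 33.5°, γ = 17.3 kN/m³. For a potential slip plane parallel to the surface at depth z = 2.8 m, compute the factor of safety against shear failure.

For an infinite slope with a slip plane parallel to the surface (no pore pressure): FS = [c + γz cos²β tanφ] / [γz sinβ cosβ].
γz = 17.3·2.8 = 48.44 kN/m²
Numerator = 8.2 + 48.44·cos²31.8°·tan33.5° = 8.2 + 48.44·0.7223·0.6619 = 31.359 kPa
Denominator = 48.44·sin31.8°·cos31.8° = 48.44·0.5270·0.8499 = 21.694 kPa
FS = 31.359 / 21.694 = 1.445

FS = 1.45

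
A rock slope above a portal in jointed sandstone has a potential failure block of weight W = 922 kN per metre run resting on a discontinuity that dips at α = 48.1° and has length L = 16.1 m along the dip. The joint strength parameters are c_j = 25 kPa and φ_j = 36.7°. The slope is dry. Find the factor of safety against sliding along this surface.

Resolving the block weight along and normal to the plane and applying the Mohr–Coulomb strength on the joint:
N' = W cosα = 922·cos48.1° = 615.7 kN/m
Driving force T = W sinα = 922·sin48.1° = 686.3 kN/m
Resisting force R = c_j·L + N'·tanφ_j = 25·16.1 + 615.7·tan36.7° = 402.5 + 459.0 = 861.5 kN/m
FS = R / T = 861.5 / 686.3 = 1.255

FS = 1.26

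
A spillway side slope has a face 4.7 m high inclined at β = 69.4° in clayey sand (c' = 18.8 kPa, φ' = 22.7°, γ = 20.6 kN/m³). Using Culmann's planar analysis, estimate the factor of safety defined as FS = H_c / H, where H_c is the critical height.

H_c = (4c'/γ) · sinβ cosφ' / [1 − cos(β − φ')]
    = (4·18.8/20.6) · sin69.4°·cos22.7° / [1 − cos46.7°]
    = 3.650 · 0.8636 / 0.3142 = 10.03 m
FS = H_c / H = 10.03 / 4.7 = 2.135

FS = 2.13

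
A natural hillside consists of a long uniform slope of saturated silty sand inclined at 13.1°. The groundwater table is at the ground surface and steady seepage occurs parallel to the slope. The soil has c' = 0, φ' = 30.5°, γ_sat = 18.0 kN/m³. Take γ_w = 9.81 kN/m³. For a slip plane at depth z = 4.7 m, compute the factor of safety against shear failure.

With seepage parallel to the slope and the water table at the surface, the effective normal stress on the slip plane uses the buoyant unit weight γ' = γ_sat − γ_w while the driving shear stress uses γ_sat:
FS = [c' + γ' z cos²β tanφ'] / [γ_sat z sinβ cosβ]
(For c' = 0 this reduces to FS = (γ'/γ_sat)·tanφ'/tanβ.)
γ' = 18.0 − 9.81 = 8.19 kN/m³
Numerator = 0.0 + 8.19·4.7·cos²13.1°·tan30.5° = 0.0 + 8.19·4.7·0.9486·0.5890 = 21.509 kPa
Denominator = 18.0·4.7·sin13.1°·cos13.1° = 18.0·4.7·0.2267·0.9740 = 18.676 kPa
FS = 21.509 / 18.676 = 1.152

FS = 1.15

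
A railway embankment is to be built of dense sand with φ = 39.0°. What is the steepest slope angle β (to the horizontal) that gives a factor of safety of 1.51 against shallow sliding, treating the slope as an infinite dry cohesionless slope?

β = 28.2°

For an infinite dry cohesionless slope FS = tanφ/tanβ, so tanβ = tanφ / FS.
tanβ = tan39.0° / 1.51 = 0.8098 / 1.51 = 0.5363
β = arctan(0.5363) = 28.20°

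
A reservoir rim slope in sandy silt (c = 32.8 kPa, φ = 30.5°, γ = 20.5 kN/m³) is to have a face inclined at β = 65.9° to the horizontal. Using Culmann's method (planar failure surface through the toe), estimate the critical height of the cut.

Culmann's analysis gives the critical failure plane at α_cr = (β + φ)/2 = (65.9 + 30.5)/2 = 48.2°, and the critical height
H_c = (4c/γ) · sinβ cosφ / [1 − cos(β − φ)]
    = (4·32.8/20.5) · sin65.9°·cos30.5° / [1 − cos(35.4°)]
    = 6.400 · 0.9128·0.8616 / [1 − 0.8151]
    = 6.400 · 0.7865 / 0.1849
    = 27.23 m

H_c = 27.23 m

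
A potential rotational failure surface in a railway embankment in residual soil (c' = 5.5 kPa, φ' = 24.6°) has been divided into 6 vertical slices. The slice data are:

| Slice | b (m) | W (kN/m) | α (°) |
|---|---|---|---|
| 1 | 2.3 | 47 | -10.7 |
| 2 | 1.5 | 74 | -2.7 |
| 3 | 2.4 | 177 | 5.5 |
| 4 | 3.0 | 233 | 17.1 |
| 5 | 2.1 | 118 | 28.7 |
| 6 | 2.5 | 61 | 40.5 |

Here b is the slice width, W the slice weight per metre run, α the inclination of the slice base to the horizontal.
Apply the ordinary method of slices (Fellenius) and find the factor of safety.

Ordinary method of slices: FS = Σ[c'·Δl_i + (W_i cosα_i)·tanφ'] / Σ W_i sinα_i, with Δl_i = b_i / cosα_i.
Slice 1: Δl = 2.3/cos(-10.7°) = 2.341 m; N'_1 = 47·cos(-10.7°) = 46.2; c'Δl = 12.87; W sinα = -8.7
Slice 2: Δl = 1.5/cos(-2.7°) = 1.502 m; N'_2 = 74·cos(-2.7°) = 73.9; c'Δl = 8.26; W sinα = -3.5
Slice 3: Δl = 2.4/cos5.5° = 2.411 m; N'_3 = 177·cos5.5° = 176.2; c'Δl = 13.26; W sinα = 17.0
Slice 4: Δl = 3.0/cos17.1° = 3.139 m; N'_4 = 233·cos17.1° = 222.7; c'Δl = 17.26; W sinα = 68.5
Slice 5: Δl = 2.1/cos28.7° = 2.394 m; N'_5 = 118·cos28.7° = 103.5; c'Δl = 13.17; W sinα = 56.7
Slice 6: Δl = 2.5/cos40.5° = 3.288 m; N'_6 = 61·cos40.5° = 46.4; c'Δl = 18.08; W sinα = 39.6
Σc'Δl = 82.9 kN/m; ΣN' = 668.9 kN/m; ΣW sinα = 169.5 kN/m
Resisting = 82.9 + 668.9·tan24.6° = 82.9 + 306.2 = 389.1 kN/m
FS = 389.1 / 169.5 = 2.295

FS = 2.30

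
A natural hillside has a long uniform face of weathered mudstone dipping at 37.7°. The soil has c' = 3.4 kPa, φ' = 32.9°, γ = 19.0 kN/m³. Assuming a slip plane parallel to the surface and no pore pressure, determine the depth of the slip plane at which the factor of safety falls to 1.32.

z = 0.77 m

Setting FS = 1.32 in FS = [c' + γz cos²β tanφ'] / [γz sinβ cosβ] and solving for z:
z = c' / [γ cosβ (FS·sinβ − cosβ·tanφ')]
  = 3.4 / [19.0·cos37.7°·(1.32·sin37.7° − cos37.7°·tan32.9°)]
  = 3.4 / [19.0·0.7912·(1.32·0.6115 − 0.7912·0.6469)]
  = 3.4 / 4.4401 = 0.766 m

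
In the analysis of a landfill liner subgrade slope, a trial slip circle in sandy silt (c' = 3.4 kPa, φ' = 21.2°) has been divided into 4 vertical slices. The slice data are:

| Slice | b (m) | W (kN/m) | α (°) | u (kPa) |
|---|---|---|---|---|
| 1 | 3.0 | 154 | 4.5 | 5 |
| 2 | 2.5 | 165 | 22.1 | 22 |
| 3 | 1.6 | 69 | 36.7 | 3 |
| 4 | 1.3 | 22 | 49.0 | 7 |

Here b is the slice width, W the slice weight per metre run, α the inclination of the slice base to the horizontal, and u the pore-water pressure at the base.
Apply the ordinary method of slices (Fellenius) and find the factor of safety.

FS = 1.08

Ordinary method of slices: FS = Σ[c'·Δl_i + (W_i cosα_i − u_i·Δl_i)·tanφ'] / Σ W_i sinα_i, with Δl_i = b_i / cosα_i.
Slice 1: Δl = 3.0/cos4.5° = 3.009 m; N'_1 = 154·cos4.5° − 5·3.009 = 138.5; c'Δl = 10.23; W sinα = 12.1
Slice 2: Δl = 2.5/cos22.1° = 2.698 m; N'_2 = 165·cos22.1° − 22·2.698 = 93.5; c'Δl = 9.17; W sinα = 62.1
Slice 3: Δl = 1.6/cos36.7° = 1.996 m; N'_3 = 69·cos36.7° − 3·1.996 = 49.3; c'Δl = 6.78; W sinα = 41.2
Slice 4: Δl = 1.3/cos49.0° = 1.982 m; N'_4 = 22·cos49.0° − 7·1.982 = 0.6; c'Δl = 6.74; W sinα = 16.6
Σc'Δl = 32.9 kN/m; ΣN' = 281.9 kN/m; ΣW sinα = 132.0 kN/m
Resisting = 32.9 + 281.9·tan21.2° = 32.9 + 109.3 = 142.3 kN/m
FS = 142.3 / 132.0 = 1.078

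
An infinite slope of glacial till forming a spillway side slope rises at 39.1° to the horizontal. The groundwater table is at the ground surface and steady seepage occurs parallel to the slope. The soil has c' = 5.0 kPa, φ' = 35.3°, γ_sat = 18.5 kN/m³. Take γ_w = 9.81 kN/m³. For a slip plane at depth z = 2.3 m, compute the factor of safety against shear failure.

With seepage parallel to the slope and the water table at the surface, the effective normal stress on the slip plane uses the buoyant unit weight γ' = γ_sat − γ_w while the driving shear stress uses γ_sat:
FS = [c' + γ' z cos²β tanφ'] / [γ_sat z sinβ cosβ]
γ' = 18.5 − 9.81 = 8.69 kN/m³
Numerator = 5.0 + 8.69·2.3·cos²39.1°·tan35.3° = 5.0 + 8.69·2.3·0.6022·0.7080 = 13.523 kPa
Denominator = 18.5·2.3·sin39.1°·cos39.1° = 18.5·2.3·0.6307·0.7760 = 20.825 kPa
FS = 13.523 / 20.825 = 0.649

FS = 0.65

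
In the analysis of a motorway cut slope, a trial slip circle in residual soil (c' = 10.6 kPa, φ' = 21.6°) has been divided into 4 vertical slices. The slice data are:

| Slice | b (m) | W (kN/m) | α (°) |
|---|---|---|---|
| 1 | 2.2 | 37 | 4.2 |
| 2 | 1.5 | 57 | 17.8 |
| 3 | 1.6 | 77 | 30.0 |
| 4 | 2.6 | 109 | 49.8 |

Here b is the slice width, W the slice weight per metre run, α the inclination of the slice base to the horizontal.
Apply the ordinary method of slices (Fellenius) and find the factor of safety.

FS = 1.36

Ordinary method of slices: FS = Σ[c'·Δl_i + (W_i cosα_i)·tanφ'] / Σ W_i sinα_i, with Δl_i = b_i / cosα_i.
Slice 1: Δl = 2.2/cos4.2° = 2.206 m; N'_1 = 37·cos4.2° = 36.9; c'Δl = 23.38; W sinα = 2.7
Slice 2: Δl = 1.5/cos17.8° = 1.575 m; N'_2 = 57·cos17.8° = 54.3; c'Δl = 16.70; W sinα = 17.4
Slice 3: Δl = 1.6/cos30.0° = 1.848 m; N'_3 = 77·cos30.0° = 66.7; c'Δl = 19.58; W sinα = 38.5
Slice 4: Δl = 2.6/cos49.8° = 4.028 m; N'_4 = 109·cos49.8° = 70.4; c'Δl = 42.70; W sinα = 83.3
Σc'Δl = 102.4 kN/m; ΣN' = 228.2 kN/m; ΣW sinα = 141.9 kN/m
Resisting = 102.4 + 228.2·tan21.6° = 102.4 + 90.4 = 192.7 kN/m
FS = 192.7 / 141.9 = 1.358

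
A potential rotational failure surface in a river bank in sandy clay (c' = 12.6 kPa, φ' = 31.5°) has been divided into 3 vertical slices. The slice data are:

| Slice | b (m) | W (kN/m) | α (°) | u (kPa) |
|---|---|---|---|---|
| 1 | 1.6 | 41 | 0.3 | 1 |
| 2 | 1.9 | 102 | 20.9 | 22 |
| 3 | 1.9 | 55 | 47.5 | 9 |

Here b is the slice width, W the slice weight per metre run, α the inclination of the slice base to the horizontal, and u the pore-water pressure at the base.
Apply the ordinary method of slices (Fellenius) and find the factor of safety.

Ordinary method of slices: FS = Σ[c'·Δl_i + (W_i cosα_i − u_i·Δl_i)·tanφ'] / Σ W_i sinα_i, with Δl_i = b_i / cosα_i.
Slice 1: Δl = 1.6/cos0.3° = 1.600 m; N'_1 = 41·cos0.3° − 1·1.600 = 39.4; c'Δl = 20.16; W sinα = 0.2
Slice 2: Δl = 1.9/cos20.9° = 2.034 m; N'_2 = 102·cos20.9° − 22·2.034 = 50.5; c'Δl = 25.63; W sinα = 36.4
Slice 3: Δl = 1.9/cos47.5° = 2.812 m; N'_3 = 55·cos47.5° − 9·2.812 = 11.8; c'Δl = 35.44; W sinα = 40.6
Σc'Δl = 81.2 kN/m; ΣN' = 101.8 kN/m; ΣW sinα = 77.2 kN/m
Resisting = 81.2 + 101.8·tan31.5° = 81.2 + 62.4 = 143.6 kN/m
FS = 143.6 / 77.2 = 1.861

FS = 1.86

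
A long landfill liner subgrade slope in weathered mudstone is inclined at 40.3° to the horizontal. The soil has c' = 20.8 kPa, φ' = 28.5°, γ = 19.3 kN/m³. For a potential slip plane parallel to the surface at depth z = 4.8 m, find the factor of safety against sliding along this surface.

FS = 1.10

For an infinite slope with a slip plane parallel to the surface (no pore pressure): FS = [c' + γz cos²β tanφ'] / [γz sinβ cosβ].
γz = 19.3·4.8 = 92.64 kN/m²
Numerator = 20.8 + 92.64·cos²40.3°·tan28.5° = 20.8 + 92.64·0.5817·0.5430 = 50.057 kPa
Denominator = 92.64·sin40.3°·cos40.3° = 92.64·0.6468·0.7627 = 45.698 kPa
FS = 50.057 / 45.698 = 1.095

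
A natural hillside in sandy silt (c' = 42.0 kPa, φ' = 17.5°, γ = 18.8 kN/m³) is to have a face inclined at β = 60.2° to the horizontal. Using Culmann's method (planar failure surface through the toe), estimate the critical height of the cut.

H_c = 27.90 m

Culmann's analysis gives the critical failure plane at α_cr = (β + φ')/2 = (60.2 + 17.5)/2 = 38.9°, and the critical height
H_c = (4c'/γ) · sinβ cosφ' / [1 − cos(β − φ')]
    = (4·42.0/18.8) · sin60.2°·cos17.5° / [1 − cos(42.7°)]
    = 8.936 · 0.8678·0.9537 / [1 − 0.7349]
    = 8.936 · 0.8276 / 0.2651
    = 27.90 m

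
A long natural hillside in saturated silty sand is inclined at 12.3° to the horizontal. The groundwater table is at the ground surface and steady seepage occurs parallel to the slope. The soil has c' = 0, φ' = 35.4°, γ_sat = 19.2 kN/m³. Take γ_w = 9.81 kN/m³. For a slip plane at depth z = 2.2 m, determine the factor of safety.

FS = 1.59

With seepage parallel to the slope and the water table at the surface, the effective normal stress on the slip plane uses the buoyant unit weight γ' = γ_sat − γ_w while the driving shear stress uses γ_sat:
FS = [c' + γ' z cos²β tanφ'] / [γ_sat z sinβ cosβ]
(For c' = 0 this reduces to FS = (γ'/γ_sat)·tanφ'/tanβ.)
γ' = 19.2 − 9.81 = 9.39 kN/m³
Numerator = 0.0 + 9.39·2.2·cos²12.3°·tan35.4° = 0.0 + 9.39·2.2·0.9546·0.7107 = 14.015 kPa
Denominator = 19.2·2.2·sin12.3°·cos12.3° = 19.2·2.2·0.2130·0.9770 = 8.792 kPa
FS = 14.015 / 8.792 = 1.594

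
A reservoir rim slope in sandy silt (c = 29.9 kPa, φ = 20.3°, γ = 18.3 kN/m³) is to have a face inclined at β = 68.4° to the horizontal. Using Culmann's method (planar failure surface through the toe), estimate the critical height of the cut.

H_c = 17.16 m

Culmann's analysis gives the critical failure plane at α_cr = (β + φ)/2 = (68.4 + 20.3)/2 = 44.4°, and the critical height
H_c = (4c/γ) · sinβ cosφ / [1 − cos(β − φ)]
    = (4·29.9/18.3) · sin68.4°·cos20.3° / [1 − cos(48.1°)]
    = 6.536 · 0.9298·0.9379 / [1 − 0.6678]
    = 6.536 · 0.8720 / 0.3322
    = 17.16 m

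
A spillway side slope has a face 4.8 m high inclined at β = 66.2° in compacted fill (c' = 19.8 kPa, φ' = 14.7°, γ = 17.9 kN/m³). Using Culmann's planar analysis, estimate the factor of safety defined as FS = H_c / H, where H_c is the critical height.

H_c = (4c'/γ) · sinβ cosφ' / [1 − cos(β − φ')]
    = (4·19.8/17.9) · sin66.2°·cos14.7° / [1 − cos51.5°]
    = 4.425 · 0.8850 / 0.3775 = 10.37 m
FS = H_c / H = 10.37 / 4.8 = 2.161

FS = 2.16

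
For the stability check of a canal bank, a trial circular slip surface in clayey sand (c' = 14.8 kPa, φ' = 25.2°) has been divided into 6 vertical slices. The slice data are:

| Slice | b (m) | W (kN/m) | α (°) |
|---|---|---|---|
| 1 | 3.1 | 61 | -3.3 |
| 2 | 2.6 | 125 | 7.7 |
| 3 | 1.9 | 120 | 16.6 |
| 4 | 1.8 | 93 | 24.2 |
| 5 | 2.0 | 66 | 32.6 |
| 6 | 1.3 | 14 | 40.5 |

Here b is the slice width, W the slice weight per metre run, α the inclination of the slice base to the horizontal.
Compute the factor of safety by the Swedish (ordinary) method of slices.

FS = 3.19

Ordinary method of slices: FS = Σ[c'·Δl_i + (W_i cosα_i)·tanφ'] / Σ W_i sinα_i, with Δl_i = b_i / cosα_i.
Slice 1: Δl = 3.1/cos(-3.3°) = 3.105 m; N'_1 = 61·cos(-3.3°) = 60.9; c'Δl = 45.96; W sinα = -3.5
Slice 2: Δl = 2.6/cos7.7° = 2.624 m; N'_2 = 125·cos7.7° = 123.9; c'Δl = 38.83; W sinα = 16.7
Slice 3: Δl = 1.9/cos16.6° = 1.983 m; N'_3 = 120·cos16.6° = 115.0; c'Δl = 29.34; W sinα = 34.3
Slice 4: Δl = 1.8/cos24.2° = 1.973 m; N'_4 = 93·cos24.2° = 84.8; c'Δl = 29.21; W sinα = 38.1
Slice 5: Δl = 2.0/cos32.6° = 2.374 m; N'_5 = 66·cos32.6° = 55.6; c'Δl = 35.14; W sinα = 35.6
Slice 6: Δl = 1.3/cos40.5° = 1.710 m; N'_6 = 14·cos40.5° = 10.6; c'Δl = 25.30; W sinα = 9.1
Σc'Δl = 203.8 kN/m; ΣN' = 450.8 kN/m; ΣW sinα = 130.3 kN/m
Resisting = 203.8 + 450.8·tan25.2° = 203.8 + 212.2 = 415.9 kN/m
FS = 415.9 / 130.3 = 3.192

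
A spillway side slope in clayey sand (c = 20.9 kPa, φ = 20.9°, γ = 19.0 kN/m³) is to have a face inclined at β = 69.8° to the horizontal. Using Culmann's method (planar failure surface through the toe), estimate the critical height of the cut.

H_c = 11.26 m

Culmann's analysis gives the critical failure plane at α_cr = (β + φ)/2 = (69.8 + 20.9)/2 = 45.3°, and the critical height
H_c = (4c/γ) · sinβ cosφ / [1 − cos(β − φ)]
    = (4·20.9/19.0) · sin69.8°·cos20.9° / [1 − cos(48.9°)]
    = 4.400 · 0.9385·0.9342 / [1 − 0.6574]
    = 4.400 · 0.8767 / 0.3426
    = 11.26 m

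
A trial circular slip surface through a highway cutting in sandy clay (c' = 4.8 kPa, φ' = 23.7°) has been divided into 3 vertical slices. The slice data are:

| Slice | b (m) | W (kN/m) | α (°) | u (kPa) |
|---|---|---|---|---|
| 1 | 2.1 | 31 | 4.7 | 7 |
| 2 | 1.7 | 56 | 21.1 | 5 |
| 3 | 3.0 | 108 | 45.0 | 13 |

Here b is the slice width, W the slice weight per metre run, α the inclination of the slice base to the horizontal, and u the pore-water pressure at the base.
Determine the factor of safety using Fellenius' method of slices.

Ordinary method of slices: FS = Σ[c'·Δl_i + (W_i cosα_i − u_i·Δl_i)·tanφ'] / Σ W_i sinα_i, with Δl_i = b_i / cosα_i.
Slice 1: Δl = 2.1/cos4.7° = 2.107 m; N'_1 = 31·cos4.7° − 7·2.107 = 16.1; c'Δl = 10.11; W sinα = 2.5
Slice 2: Δl = 1.7/cos21.1° = 1.822 m; N'_2 = 56·cos21.1° − 5·1.822 = 43.1; c'Δl = 8.75; W sinα = 20.2
Slice 3: Δl = 3.0/cos45.0° = 4.243 m; N'_3 = 108·cos45.0° − 13·4.243 = 21.2; c'Δl = 20.36; W sinα = 76.4
Σc'Δl = 39.2 kN/m; ΣN' = 80.5 kN/m; ΣW sinα = 99.1 kN/m
Resisting = 39.2 + 80.5·tan23.7° = 39.2 + 35.3 = 74.6 kN/m
FS = 74.6 / 99.1 = 0.753

FS = 0.75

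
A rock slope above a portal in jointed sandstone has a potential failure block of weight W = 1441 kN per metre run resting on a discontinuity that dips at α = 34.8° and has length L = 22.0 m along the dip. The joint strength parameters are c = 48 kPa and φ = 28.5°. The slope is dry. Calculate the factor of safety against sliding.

FS = 2.07

Resolving the block weight along and normal to the plane and applying the Mohr–Coulomb strength on the joint:
N' = W cosα = 1441·cos34.8° = 1183.3 kN/m
Driving force T = W sinα = 1441·sin34.8° = 822.4 kN/m
Resisting force R = c·L + N'·tanφ = 48·22.0 + 1183.3·tan28.5° = 1056.0 + 642.5 = 1698.5 kN/m
FS = R / T = 1698.5 / 822.4 = 2.065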